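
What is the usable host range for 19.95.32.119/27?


Network: 19.95.32.96
Broadcast: 19.95.32.127
First usable = network + 1
Last usable = broadcast - 1
Range: 19.95.32.97 to 19.95.32.126


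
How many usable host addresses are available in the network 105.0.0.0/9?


Host bits = 32 - 9 = 23
Total addresses = 2^23 = 8388608
Usable = total - 2 (network and broadcast)
Usable hosts: 8388606


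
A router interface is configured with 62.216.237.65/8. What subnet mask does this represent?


/8 means 8 network bits, 24 host bits
Binary: 11111111000000000000000000000000
Mask: 255.0.0.0


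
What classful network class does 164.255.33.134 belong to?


First octet: 164
Binary: 10100100
10xxxxxx -> Class B (128-191)
Class B, default mask 255.255.0.0 (/16)


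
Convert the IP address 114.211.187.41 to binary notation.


114 = 01110010
211 = 11010011
187 = 10111011
41 = 00101001
Binary: 01110010.11010011.10111011.00101001


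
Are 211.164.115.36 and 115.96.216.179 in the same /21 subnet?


Mask: 255.255.248.0
211.164.115.36 AND mask = 211.164.112.0
115.96.216.179 AND mask = 115.96.216.0
No, different subnets (211.164.112.0 vs 115.96.216.0)


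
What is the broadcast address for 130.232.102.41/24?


Network: 130.232.102.0/24
Host bits = 8
Set all host bits to 1:
Broadcast: 130.232.102.255


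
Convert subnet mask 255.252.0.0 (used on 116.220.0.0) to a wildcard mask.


Subnet mask: 255.252.0.0
Wildcard = 255.255.255.255 - subnet mask
255 - 255 = 0
255 - 252 = 3
255 - 0 = 255
255 - 0 = 255
Wildcard: 0.3.255.255


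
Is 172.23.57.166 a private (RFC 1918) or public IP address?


RFC 1918 private ranges:
  10.0.0.0/8 (10.0.0.0 - 10.255.255.255)
  172.16.0.0/12 (172.16.0.0 - 172.31.255.255)
  192.168.0.0/16 (192.168.0.0 - 192.168.255.255)
Private (in 172.16.0.0/12)


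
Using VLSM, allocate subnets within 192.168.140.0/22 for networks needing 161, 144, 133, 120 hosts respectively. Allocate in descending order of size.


161 hosts -> /24 (254 usable): 192.168.140.0/24
144 hosts -> /24 (254 usable): 192.168.141.0/24
133 hosts -> /24 (254 usable): 192.168.142.0/24
120 hosts -> /25 (126 usable): 192.168.143.0/25
Allocation: 192.168.140.0/24 (161 hosts, 254 usable); 192.168.141.0/24 (144 hosts, 254 usable); 192.168.142.0/24 (133 hosts, 254 usable); 192.168.143.0/25 (120 hosts, 126 usable)


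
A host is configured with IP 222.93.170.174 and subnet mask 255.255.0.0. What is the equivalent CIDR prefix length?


Binary: 11111111.11111111.00000000.00000000
Count leading 1s
Prefix: /16


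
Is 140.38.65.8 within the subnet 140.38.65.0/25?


Subnet network: 140.38.65.0
Test IP AND mask: 140.38.65.0
Yes, 140.38.65.8 is in 140.38.65.0/25


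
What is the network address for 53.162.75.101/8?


IP:   00110101.10100010.01001011.01100101
Mask: 11111111.00000000.00000000.00000000
AND operation:
Net:  00110101.00000000.00000000.00000000
Network: 53.0.0.0/8


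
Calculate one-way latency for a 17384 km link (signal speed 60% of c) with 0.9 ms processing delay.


Speed = 0.6 * 3e5 km/s = 180000 km/s
Propagation delay = 17384 / 180000 = 0.0966 s = 96.5778 ms
Processing delay = 0.9 ms
Total one-way latency = 97.4778 ms


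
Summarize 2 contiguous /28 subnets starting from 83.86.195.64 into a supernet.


Original prefix: /28
Number of subnets: 2 = 2^1
New prefix = 28 - 1 = 27
Supernet: 83.86.195.64/27


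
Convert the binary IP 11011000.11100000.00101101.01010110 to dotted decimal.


11011000 = 216
11100000 = 224
00101101 = 45
01010110 = 86
IP: 216.224.45.86


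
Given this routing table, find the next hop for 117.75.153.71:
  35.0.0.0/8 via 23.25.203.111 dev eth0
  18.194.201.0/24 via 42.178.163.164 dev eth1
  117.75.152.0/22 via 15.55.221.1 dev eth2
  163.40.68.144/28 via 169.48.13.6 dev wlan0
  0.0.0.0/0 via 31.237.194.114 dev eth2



Longest prefix match for 117.75.153.71:
  /8 35.0.0.0: no
  /24 18.194.201.0: no
  /22 117.75.152.0: MATCH
  /28 163.40.68.144: no
  /0 0.0.0.0: MATCH
Selected: next-hop 15.55.221.1 via eth2 (matched /22)


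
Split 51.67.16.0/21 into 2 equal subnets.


New prefix = 21 + 1 = 22
Each subnet has 1024 addresses
  51.67.16.0/22
  51.67.20.0/22
Subnets: 51.67.16.0/22, 51.67.20.0/22


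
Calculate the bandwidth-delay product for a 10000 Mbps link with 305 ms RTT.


BDP = bandwidth * RTT
= 10000 Mbps * 305 ms
= 10000 * 1e6 * 305 / 1000 bits
= 3050000000 bits
= 381250000 bytes
= 372314.4531 KB
BDP = 3050000000 bits (381250000 bytes)


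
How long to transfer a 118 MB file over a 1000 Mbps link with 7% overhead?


Effective throughput = 1000 * (1 - 7/100) = 930.0 Mbps
File size in Mb = 118 * 8 = 944 Mb
Time = 944 / 930.0
Time = 1.0151 seconds


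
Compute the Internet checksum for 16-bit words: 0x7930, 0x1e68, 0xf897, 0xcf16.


Sum all words (with carry folding):
+ 0x7930 = 0x7930
+ 0x1e68 = 0x9798
+ 0xf897 = 0x9030
+ 0xcf16 = 0x5f47
One's complement: ~0x5f47
Checksum = 0xa0b8


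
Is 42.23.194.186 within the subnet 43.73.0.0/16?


Subnet network: 43.73.0.0
Test IP AND mask: 42.23.0.0
No, 42.23.194.186 is not in 43.73.0.0/16


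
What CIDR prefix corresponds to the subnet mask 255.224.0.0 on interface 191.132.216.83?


Binary: 11111111.11100000.00000000.00000000
Count leading 1s
Prefix: /11


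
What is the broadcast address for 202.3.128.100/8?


Network: 202.0.0.0/8
Host bits = 24
Set all host bits to 1:
Broadcast: 202.255.255.255


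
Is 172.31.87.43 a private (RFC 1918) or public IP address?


RFC 1918 private ranges:
  10.0.0.0/8 (10.0.0.0 - 10.255.255.255)
  172.16.0.0/12 (172.16.0.0 - 172.31.255.255)
  192.168.0.0/16 (192.168.0.0 - 192.168.255.255)
Private (in 172.16.0.0/12)


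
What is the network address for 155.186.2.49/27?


IP:   10011011.10111010.00000010.00110001
Mask: 11111111.11111111.11111111.11100000
AND operation:
Net:  10011011.10111010.00000010.00100000
Network: 155.186.2.32/27


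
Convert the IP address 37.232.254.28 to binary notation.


37 = 00100101
232 = 11101000
254 = 11111110
28 = 00011100
Binary: 00100101.11101000.11111110.00011100


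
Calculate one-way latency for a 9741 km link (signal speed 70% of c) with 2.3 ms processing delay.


Speed = 0.7 * 3e5 km/s = 210000 km/s
Propagation delay = 9741 / 210000 = 0.0464 s = 46.3857 ms
Processing delay = 2.3 ms
Total one-way latency = 48.6857 ms


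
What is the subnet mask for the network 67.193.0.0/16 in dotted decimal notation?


/16 means 16 network bits, 16 host bits
Binary: 11111111111111110000000000000000
Mask: 255.255.0.0


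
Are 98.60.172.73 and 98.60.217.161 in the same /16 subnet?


Mask: 255.255.0.0
98.60.172.73 AND mask = 98.60.0.0
98.60.217.161 AND mask = 98.60.0.0
Yes, same subnet (98.60.0.0)


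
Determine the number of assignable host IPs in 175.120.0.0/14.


Host bits = 32 - 14 = 18
Total addresses = 2^18 = 262144
Usable = total - 2 (network and broadcast)
Usable hosts: 262142


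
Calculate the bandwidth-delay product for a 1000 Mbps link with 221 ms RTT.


BDP = bandwidth * RTT
= 1000 Mbps * 221 ms
= 1000 * 1e6 * 221 / 1000 bits
= 221000000 bits
= 27625000 bytes
= 26977.5391 KB
BDP = 221000000 bits (27625000 bytes)


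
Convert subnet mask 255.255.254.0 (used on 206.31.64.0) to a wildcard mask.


Subnet mask: 255.255.254.0
Wildcard = 255.255.255.255 - subnet mask
255 - 255 = 0
255 - 255 = 0
255 - 254 = 1
255 - 0 = 255
Wildcard: 0.0.1.255


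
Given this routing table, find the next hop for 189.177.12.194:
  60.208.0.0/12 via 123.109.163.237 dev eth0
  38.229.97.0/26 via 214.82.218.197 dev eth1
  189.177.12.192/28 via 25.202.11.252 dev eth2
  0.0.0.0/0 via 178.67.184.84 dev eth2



Longest prefix match for 189.177.12.194:
  /12 60.208.0.0: no
  /26 38.229.97.0: no
  /28 189.177.12.192: MATCH
  /0 0.0.0.0: MATCH
Selected: next-hop 25.202.11.252 via eth2 (matched /28)


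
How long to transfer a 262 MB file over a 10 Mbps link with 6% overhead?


Effective throughput = 10 * (1 - 6/100) = 9.4 Mbps
File size in Mb = 262 * 8 = 2096 Mb
Time = 2096 / 9.4
Time = 222.9787 seconds


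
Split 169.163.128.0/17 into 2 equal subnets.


New prefix = 17 + 1 = 18
Each subnet has 16384 addresses
  169.163.128.0/18
  169.163.192.0/18
Subnets: 169.163.128.0/18, 169.163.192.0/18


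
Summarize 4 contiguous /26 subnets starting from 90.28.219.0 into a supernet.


Original prefix: /26
Number of subnets: 4 = 2^2
New prefix = 26 - 2 = 24
Supernet: 90.28.219.0/24


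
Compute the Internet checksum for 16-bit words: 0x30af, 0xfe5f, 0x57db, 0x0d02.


Sum all words (with carry folding):
+ 0x30af = 0x30af
+ 0xfe5f = 0x2f0f
+ 0x57db = 0x86ea
+ 0x0d02 = 0x93ec
One's complement: ~0x93ec
Checksum = 0x6c13


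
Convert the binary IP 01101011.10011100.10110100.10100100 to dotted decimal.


01101011 = 107
10011100 = 156
10110100 = 180
10100100 = 164
IP: 107.156.180.164


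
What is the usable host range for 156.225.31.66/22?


Network: 156.225.28.0
Broadcast: 156.225.31.255
First usable = network + 1
Last usable = broadcast - 1
Range: 156.225.28.1 to 156.225.31.254


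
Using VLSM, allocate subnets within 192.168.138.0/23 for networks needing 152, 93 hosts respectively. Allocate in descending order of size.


152 hosts -> /24 (254 usable): 192.168.138.0/24
93 hosts -> /25 (126 usable): 192.168.139.0/25
Allocation: 192.168.138.0/24 (152 hosts, 254 usable); 192.168.139.0/25 (93 hosts, 126 usable)


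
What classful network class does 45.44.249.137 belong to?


First octet: 45
Binary: 00101101
0xxxxxxx -> Class A (1-126)
Class A, default mask 255.0.0.0 (/8)


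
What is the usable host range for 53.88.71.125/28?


Network: 53.88.71.112
Broadcast: 53.88.71.127
First usable = network + 1
Last usable = broadcast - 1
Range: 53.88.71.113 to 53.88.71.126


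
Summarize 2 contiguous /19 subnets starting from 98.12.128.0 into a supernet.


Original prefix: /19
Number of subnets: 2 = 2^1
New prefix = 19 - 1 = 18
Supernet: 98.12.128.0/18


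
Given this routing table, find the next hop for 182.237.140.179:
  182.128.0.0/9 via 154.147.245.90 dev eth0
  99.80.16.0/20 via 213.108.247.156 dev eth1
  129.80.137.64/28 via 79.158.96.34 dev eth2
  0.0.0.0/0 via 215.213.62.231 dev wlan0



Longest prefix match for 182.237.140.179:
  /9 182.128.0.0: MATCH
  /20 99.80.16.0: no
  /28 129.80.137.64: no
  /0 0.0.0.0: MATCH
Selected: next-hop 154.147.245.90 via eth0 (matched /9)


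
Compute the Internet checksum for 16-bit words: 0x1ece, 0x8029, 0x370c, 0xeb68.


Sum all words (with carry folding):
+ 0x1ece = 0x1ece
+ 0x8029 = 0x9ef7
+ 0x370c = 0xd603
+ 0xeb68 = 0xc16c
One's complement: ~0xc16c
Checksum = 0x3e93


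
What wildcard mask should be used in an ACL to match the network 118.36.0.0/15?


Subnet mask: 255.254.0.0
Wildcard = 255.255.255.255 - subnet mask
255 - 255 = 0
255 - 254 = 1
255 - 0 = 255
255 - 0 = 255
Wildcard: 0.1.255.255


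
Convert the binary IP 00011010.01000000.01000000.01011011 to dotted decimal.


00011010 = 26
01000000 = 64
01000000 = 64
01011011 = 91
IP: 26.64.64.91


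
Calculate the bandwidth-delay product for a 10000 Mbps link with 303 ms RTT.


BDP = bandwidth * RTT
= 10000 Mbps * 303 ms
= 10000 * 1e6 * 303 / 1000 bits
= 3030000000 bits
= 378750000 bytes
= 369873.0469 KB
BDP = 3030000000 bits (378750000 bytes)


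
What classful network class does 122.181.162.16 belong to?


First octet: 122
Binary: 01111010
0xxxxxxx -> Class A (1-126)
Class A, default mask 255.0.0.0 (/8)


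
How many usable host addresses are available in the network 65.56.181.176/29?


Host bits = 32 - 29 = 3
Total addresses = 2^3 = 8
Usable = total - 2 (network and broadcast)
Usable hosts: 6


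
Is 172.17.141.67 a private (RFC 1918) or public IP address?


RFC 1918 private ranges:
  10.0.0.0/8 (10.0.0.0 - 10.255.255.255)
  172.16.0.0/12 (172.16.0.0 - 172.31.255.255)
  192.168.0.0/16 (192.168.0.0 - 192.168.255.255)
Private (in 172.16.0.0/12)


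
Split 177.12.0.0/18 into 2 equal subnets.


New prefix = 18 + 1 = 19
Each subnet has 8192 addresses
  177.12.0.0/19
  177.12.32.0/19
Subnets: 177.12.0.0/19, 177.12.32.0/19


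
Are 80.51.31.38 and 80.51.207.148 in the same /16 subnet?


Mask: 255.255.0.0
80.51.31.38 AND mask = 80.51.0.0
80.51.207.148 AND mask = 80.51.0.0
Yes, same subnet (80.51.0.0)


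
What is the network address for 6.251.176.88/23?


IP:   00000110.11111011.10110000.01011000
Mask: 11111111.11111111.11111110.00000000
AND operation:
Net:  00000110.11111011.10110000.00000000
Network: 6.251.176.0/23


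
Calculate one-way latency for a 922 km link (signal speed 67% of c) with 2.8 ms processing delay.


Speed = 0.67 * 3e5 km/s = 201000 km/s
Propagation delay = 922 / 201000 = 0.0046 s = 4.5871 ms
Processing delay = 2.8 ms
Total one-way latency = 7.3871 ms


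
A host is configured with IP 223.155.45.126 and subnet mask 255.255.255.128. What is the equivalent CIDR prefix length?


Binary: 11111111.11111111.11111111.10000000
Count leading 1s
Prefix: /25


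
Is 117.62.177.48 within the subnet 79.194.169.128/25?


Subnet network: 79.194.169.128
Test IP AND mask: 117.62.177.0
No, 117.62.177.48 is not in 79.194.169.128/25


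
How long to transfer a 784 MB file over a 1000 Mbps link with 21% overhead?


Effective throughput = 1000 * (1 - 21/100) = 790 Mbps
File size in Mb = 784 * 8 = 6272 Mb
Time = 6272 / 790
Time = 7.9392 seconds


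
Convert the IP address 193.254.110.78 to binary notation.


193 = 11000001
254 = 11111110
110 = 01101110
78 = 01001110
Binary: 11000001.11111110.01101110.01001110


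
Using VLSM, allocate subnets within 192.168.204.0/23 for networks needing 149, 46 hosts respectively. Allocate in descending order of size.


149 hosts -> /24 (254 usable): 192.168.204.0/24
46 hosts -> /26 (62 usable): 192.168.205.0/26
Allocation: 192.168.204.0/24 (149 hosts, 254 usable); 192.168.205.0/26 (46 hosts, 62 usable)


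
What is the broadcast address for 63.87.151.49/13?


Network: 63.80.0.0/13
Host bits = 19
Set all host bits to 1:
Broadcast: 63.87.255.255


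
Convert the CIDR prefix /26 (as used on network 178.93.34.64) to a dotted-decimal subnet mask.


/26 means 26 network bits, 6 host bits
Binary: 11111111111111111111111111000000
Mask: 255.255.255.192


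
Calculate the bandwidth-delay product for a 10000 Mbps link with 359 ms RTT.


BDP = bandwidth * RTT
= 10000 Mbps * 359 ms
= 10000 * 1e6 * 359 / 1000 bits
= 3590000000 bits
= 448750000 bytes
= 438232.4219 KB
BDP = 3590000000 bits (448750000 bytes)


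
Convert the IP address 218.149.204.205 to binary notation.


218 = 11011010
149 = 10010101
204 = 11001100
205 = 11001101
Binary: 11011010.10010101.11001100.11001101


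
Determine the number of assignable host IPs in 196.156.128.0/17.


Host bits = 32 - 17 = 15
Total addresses = 2^15 = 32768
Usable = total - 2 (network and broadcast)
Usable hosts: 32766


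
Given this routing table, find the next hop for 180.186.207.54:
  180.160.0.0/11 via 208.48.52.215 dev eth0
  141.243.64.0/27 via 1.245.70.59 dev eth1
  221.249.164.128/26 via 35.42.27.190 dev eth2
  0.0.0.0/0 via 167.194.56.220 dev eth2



Longest prefix match for 180.186.207.54:
  /11 180.160.0.0: MATCH
  /27 141.243.64.0: no
  /26 221.249.164.128: no
  /0 0.0.0.0: MATCH
Selected: next-hop 208.48.52.215 via eth0 (matched /11)


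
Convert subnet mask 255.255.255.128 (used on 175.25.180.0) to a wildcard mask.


Subnet mask: 255.255.255.128
Wildcard = 255.255.255.255 - subnet mask
255 - 255 = 0
255 - 255 = 0
255 - 255 = 0
255 - 128 = 127
Wildcard: 0.0.0.127


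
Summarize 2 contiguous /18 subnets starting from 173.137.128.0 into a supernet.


Original prefix: /18
Number of subnets: 2 = 2^1
New prefix = 18 - 1 = 17
Supernet: 173.137.128.0/17


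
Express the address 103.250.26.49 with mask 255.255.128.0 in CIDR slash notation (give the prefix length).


Binary: 11111111.11111111.10000000.00000000
Count leading 1s
Prefix: /17


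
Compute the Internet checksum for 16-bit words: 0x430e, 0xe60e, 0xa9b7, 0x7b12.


Sum all words (with carry folding):
+ 0x430e = 0x430e
+ 0xe60e = 0x291d
+ 0xa9b7 = 0xd2d4
+ 0x7b12 = 0x4de7
One's complement: ~0x4de7
Checksum = 0xb218


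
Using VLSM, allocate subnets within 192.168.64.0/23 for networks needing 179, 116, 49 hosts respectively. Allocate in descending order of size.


179 hosts -> /24 (254 usable): 192.168.64.0/24
116 hosts -> /25 (126 usable): 192.168.65.0/25
49 hosts -> /26 (62 usable): 192.168.65.128/26
Allocation: 192.168.64.0/24 (179 hosts, 254 usable); 192.168.65.0/25 (116 hosts, 126 usable); 192.168.65.128/26 (49 hosts, 62 usable)


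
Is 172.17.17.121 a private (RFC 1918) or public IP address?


RFC 1918 private ranges:
  10.0.0.0/8 (10.0.0.0 - 10.255.255.255)
  172.16.0.0/12 (172.16.0.0 - 172.31.255.255)
  192.168.0.0/16 (192.168.0.0 - 192.168.255.255)
Private (in 172.16.0.0/12)


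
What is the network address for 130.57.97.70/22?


IP:   10000010.00111001.01100001.01000110
Mask: 11111111.11111111.11111100.00000000
AND operation:
Net:  10000010.00111001.01100000.00000000
Network: 130.57.96.0/22


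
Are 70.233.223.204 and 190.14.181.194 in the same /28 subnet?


Mask: 255.255.255.240
70.233.223.204 AND mask = 70.233.223.192
190.14.181.194 AND mask = 190.14.181.192
No, different subnets (70.233.223.192 vs 190.14.181.192)


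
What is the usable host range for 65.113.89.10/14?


Network: 65.112.0.0
Broadcast: 65.115.255.255
First usable = network + 1
Last usable = broadcast - 1
Range: 65.112.0.1 to 65.115.255.254


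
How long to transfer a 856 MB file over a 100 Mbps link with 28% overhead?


Effective throughput = 100 * (1 - 28/100) = 72 Mbps
File size in Mb = 856 * 8 = 6848 Mb
Time = 6848 / 72
Time = 95.1111 seconds


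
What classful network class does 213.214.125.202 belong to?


First octet: 213
Binary: 11010101
110xxxxx -> Class C (192-223)
Class C, default mask 255.255.255.0 (/24)


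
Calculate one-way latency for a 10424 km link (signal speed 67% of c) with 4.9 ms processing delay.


Speed = 0.67 * 3e5 km/s = 201000 km/s
Propagation delay = 10424 / 201000 = 0.0519 s = 51.8607 ms
Processing delay = 4.9 ms
Total one-way latency = 56.7607 ms


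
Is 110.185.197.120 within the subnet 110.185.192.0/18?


Subnet network: 110.185.192.0
Test IP AND mask: 110.185.192.0
Yes, 110.185.197.120 is in 110.185.192.0/18


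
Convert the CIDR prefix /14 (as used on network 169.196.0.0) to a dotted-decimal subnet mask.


/14 means 14 network bits, 18 host bits
Binary: 11111111111111000000000000000000
Mask: 255.252.0.0


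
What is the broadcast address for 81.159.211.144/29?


Network: 81.159.211.144/29
Host bits = 3
Set all host bits to 1:
Broadcast: 81.159.211.151


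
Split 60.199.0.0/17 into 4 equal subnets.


New prefix = 17 + 2 = 19
Each subnet has 8192 addresses
  60.199.0.0/19
  60.199.32.0/19
  60.199.64.0/19
  60.199.96.0/19
Subnets: 60.199.0.0/19, 60.199.32.0/19, 60.199.64.0/19, 60.199.96.0/19


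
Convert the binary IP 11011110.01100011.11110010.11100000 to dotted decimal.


11011110 = 222
01100011 = 99
11110010 = 242
11100000 = 224
IP: 222.99.242.224


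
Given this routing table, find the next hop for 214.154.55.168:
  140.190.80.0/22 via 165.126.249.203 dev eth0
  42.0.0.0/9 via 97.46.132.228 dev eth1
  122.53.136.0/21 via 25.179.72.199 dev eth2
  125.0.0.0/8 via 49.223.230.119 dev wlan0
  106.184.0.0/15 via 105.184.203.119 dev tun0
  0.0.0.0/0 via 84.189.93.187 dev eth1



Longest prefix match for 214.154.55.168:
  /22 140.190.80.0: no
  /9 42.0.0.0: no
  /21 122.53.136.0: no
  /8 125.0.0.0: no
  /15 106.184.0.0: no
  /0 0.0.0.0: MATCH
Selected: next-hop 84.189.93.187 via eth1 (matched /0)


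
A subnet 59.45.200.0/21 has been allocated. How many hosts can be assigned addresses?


Host bits = 32 - 21 = 11
Total addresses = 2^11 = 2048
Usable = total - 2 (network and broadcast)
Usable hosts: 2046


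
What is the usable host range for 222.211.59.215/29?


Network: 222.211.59.208
Broadcast: 222.211.59.215
First usable = network + 1
Last usable = broadcast - 1
Range: 222.211.59.209 to 222.211.59.214


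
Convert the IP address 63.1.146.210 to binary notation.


63 = 00111111
1 = 00000001
146 = 10010010
210 = 11010010
Binary: 00111111.00000001.10010010.11010010


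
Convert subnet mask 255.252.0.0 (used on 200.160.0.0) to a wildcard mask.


Subnet mask: 255.252.0.0
Wildcard = 255.255.255.255 - subnet mask
255 - 255 = 0
255 - 252 = 3
255 - 0 = 255
255 - 0 = 255
Wildcard: 0.3.255.255


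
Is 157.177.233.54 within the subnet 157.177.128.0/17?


Subnet network: 157.177.128.0
Test IP AND mask: 157.177.128.0
Yes, 157.177.233.54 is in 157.177.128.0/17


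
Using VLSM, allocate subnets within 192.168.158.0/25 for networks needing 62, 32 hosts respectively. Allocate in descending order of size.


62 hosts -> /26 (62 usable): 192.168.158.0/26
32 hosts -> /26 (62 usable): 192.168.158.64/26
Allocation: 192.168.158.0/26 (62 hosts, 62 usable); 192.168.158.64/26 (32 hosts, 62 usable)


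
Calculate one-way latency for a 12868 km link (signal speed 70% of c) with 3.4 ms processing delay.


Speed = 0.7 * 3e5 km/s = 210000 km/s
Propagation delay = 12868 / 210000 = 0.0613 s = 61.2762 ms
Processing delay = 3.4 ms
Total one-way latency = 64.6762 ms


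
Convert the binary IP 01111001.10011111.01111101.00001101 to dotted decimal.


01111001 = 121
10011111 = 159
01111101 = 125
00001101 = 13
IP: 121.159.125.13


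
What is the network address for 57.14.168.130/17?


IP:   00111001.00001110.10101000.10000010
Mask: 11111111.11111111.10000000.00000000
AND operation:
Net:  00111001.00001110.10000000.00000000
Network: 57.14.128.0/17


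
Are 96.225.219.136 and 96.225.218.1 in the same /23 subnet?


Mask: 255.255.254.0
96.225.219.136 AND mask = 96.225.218.0
96.225.218.1 AND mask = 96.225.218.0
Yes, same subnet (96.225.218.0)


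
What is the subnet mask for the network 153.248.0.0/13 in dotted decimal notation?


/13 means 13 network bits, 19 host bits
Binary: 11111111111110000000000000000000
Mask: 255.248.0.0


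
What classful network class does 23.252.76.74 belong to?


First octet: 23
Binary: 00010111
0xxxxxxx -> Class A (1-126)
Class A, default mask 255.0.0.0 (/8)


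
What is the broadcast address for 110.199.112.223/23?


Network: 110.199.112.0/23
Host bits = 9
Set all host bits to 1:
Broadcast: 110.199.113.255


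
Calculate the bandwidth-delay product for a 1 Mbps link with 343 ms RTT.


BDP = bandwidth * RTT
= 1 Mbps * 343 ms
= 1 * 1e6 * 343 / 1000 bits
= 343000 bits
= 42875 bytes
= 41.8701 KB
BDP = 343000 bits (42875 bytes)


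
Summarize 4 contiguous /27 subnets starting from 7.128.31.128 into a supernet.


Original prefix: /27
Number of subnets: 4 = 2^2
New prefix = 27 - 2 = 25
Supernet: 7.128.31.128/25


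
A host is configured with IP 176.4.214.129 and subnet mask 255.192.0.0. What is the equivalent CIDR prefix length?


Binary: 11111111.11000000.00000000.00000000
Count leading 1s
Prefix: /10


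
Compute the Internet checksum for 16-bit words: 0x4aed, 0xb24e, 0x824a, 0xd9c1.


Sum all words (with carry folding):
+ 0x4aed = 0x4aed
+ 0xb24e = 0xfd3b
+ 0x824a = 0x7f86
+ 0xd9c1 = 0x5948
One's complement: ~0x5948
Checksum = 0xa6b7


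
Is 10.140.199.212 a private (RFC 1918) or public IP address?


RFC 1918 private ranges:
  10.0.0.0/8 (10.0.0.0 - 10.255.255.255)
  172.16.0.0/12 (172.16.0.0 - 172.31.255.255)
  192.168.0.0/16 (192.168.0.0 - 192.168.255.255)
Private (in 10.0.0.0/8)


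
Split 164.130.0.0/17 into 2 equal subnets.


New prefix = 17 + 1 = 18
Each subnet has 16384 addresses
  164.130.0.0/18
  164.130.64.0/18
Subnets: 164.130.0.0/18, 164.130.64.0/18


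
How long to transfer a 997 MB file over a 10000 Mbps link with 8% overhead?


Effective throughput = 10000 * (1 - 8/100) = 9200 Mbps
File size in Mb = 997 * 8 = 7976 Mb
Time = 7976 / 9200
Time = 0.867 seconds


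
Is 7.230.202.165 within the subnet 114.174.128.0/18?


Subnet network: 114.174.128.0
Test IP AND mask: 7.230.192.0
No, 7.230.202.165 is not in 114.174.128.0/18


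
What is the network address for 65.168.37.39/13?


IP:   01000001.10101000.00100101.00100111
Mask: 11111111.11111000.00000000.00000000
AND operation:
Net:  01000001.10101000.00000000.00000000
Network: 65.168.0.0/13


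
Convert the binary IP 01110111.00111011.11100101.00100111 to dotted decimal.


01110111 = 119
00111011 = 59
11100101 = 229
00100111 = 39
IP: 119.59.229.39


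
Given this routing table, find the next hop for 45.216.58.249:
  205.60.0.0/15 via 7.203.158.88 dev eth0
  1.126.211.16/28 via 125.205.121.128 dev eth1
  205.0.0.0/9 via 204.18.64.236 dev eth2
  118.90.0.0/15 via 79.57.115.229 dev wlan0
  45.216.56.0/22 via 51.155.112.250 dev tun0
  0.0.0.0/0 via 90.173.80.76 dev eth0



Longest prefix match for 45.216.58.249:
  /15 205.60.0.0: no
  /28 1.126.211.16: no
  /9 205.0.0.0: no
  /15 118.90.0.0: no
  /22 45.216.56.0: MATCH
  /0 0.0.0.0: MATCH
Selected: next-hop 51.155.112.250 via tun0 (matched /22)


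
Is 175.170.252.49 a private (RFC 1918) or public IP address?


RFC 1918 private ranges:
  10.0.0.0/8 (10.0.0.0 - 10.255.255.255)
  172.16.0.0/12 (172.16.0.0 - 172.31.255.255)
  192.168.0.0/16 (192.168.0.0 - 192.168.255.255)
Public (not in any RFC 1918 range)


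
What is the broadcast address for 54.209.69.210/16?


Network: 54.209.0.0/16
Host bits = 16
Set all host bits to 1:
Broadcast: 54.209.255.255


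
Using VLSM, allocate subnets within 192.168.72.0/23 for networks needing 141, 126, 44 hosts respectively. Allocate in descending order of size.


141 hosts -> /24 (254 usable): 192.168.72.0/24
126 hosts -> /25 (126 usable): 192.168.73.0/25
44 hosts -> /26 (62 usable): 192.168.73.128/26
Allocation: 192.168.72.0/24 (141 hosts, 254 usable); 192.168.73.0/25 (126 hosts, 126 usable); 192.168.73.128/26 (44 hosts, 62 usable)


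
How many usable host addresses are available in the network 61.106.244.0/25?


Host bits = 32 - 25 = 7
Total addresses = 2^7 = 128
Usable = total - 2 (network and broadcast)
Usable hosts: 126


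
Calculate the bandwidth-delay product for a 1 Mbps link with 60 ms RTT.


BDP = bandwidth * RTT
= 1 Mbps * 60 ms
= 1 * 1e6 * 60 / 1000 bits
= 60000 bits
= 7500 bytes
= 7.3242 KB
BDP = 60000 bits (7500 bytes)


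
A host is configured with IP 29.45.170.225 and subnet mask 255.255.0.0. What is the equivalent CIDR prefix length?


Binary: 11111111.11111111.00000000.00000000
Count leading 1s
Prefix: /16


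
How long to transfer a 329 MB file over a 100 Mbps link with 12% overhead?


Effective throughput = 100 * (1 - 12/100) = 88 Mbps
File size in Mb = 329 * 8 = 2632 Mb
Time = 2632 / 88
Time = 29.9091 seconds


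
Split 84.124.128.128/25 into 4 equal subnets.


New prefix = 25 + 2 = 27
Each subnet has 32 addresses
  84.124.128.128/27
  84.124.128.160/27
  84.124.128.192/27
  84.124.128.224/27
Subnets: 84.124.128.128/27, 84.124.128.160/27, 84.124.128.192/27, 84.124.128.224/27


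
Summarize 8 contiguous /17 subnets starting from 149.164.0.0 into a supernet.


Original prefix: /17
Number of subnets: 8 = 2^3
New prefix = 17 - 3 = 14
Supernet: 149.164.0.0/14


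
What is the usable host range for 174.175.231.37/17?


Network: 174.175.128.0
Broadcast: 174.175.255.255
First usable = network + 1
Last usable = broadcast - 1
Range: 174.175.128.1 to 174.175.255.254


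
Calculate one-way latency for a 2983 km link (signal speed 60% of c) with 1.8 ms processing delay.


Speed = 0.6 * 3e5 km/s = 180000 km/s
Propagation delay = 2983 / 180000 = 0.0166 s = 16.5722 ms
Processing delay = 1.8 ms
Total one-way latency = 18.3722 ms


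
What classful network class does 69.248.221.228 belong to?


First octet: 69
Binary: 01000101
0xxxxxxx -> Class A (1-126)
Class A, default mask 255.0.0.0 (/8)


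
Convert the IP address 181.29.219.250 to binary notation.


181 = 10110101
29 = 00011101
219 = 11011011
250 = 11111010
Binary: 10110101.00011101.11011011.11111010


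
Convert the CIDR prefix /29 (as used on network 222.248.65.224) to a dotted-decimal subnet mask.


/29 means 29 network bits, 3 host bits
Binary: 11111111111111111111111111111000
Mask: 255.255.255.248


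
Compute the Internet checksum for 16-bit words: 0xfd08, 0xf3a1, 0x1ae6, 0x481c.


Sum all words (with carry folding):
+ 0xfd08 = 0xfd08
+ 0xf3a1 = 0xf0aa
+ 0x1ae6 = 0x0b91
+ 0x481c = 0x53ad
One's complement: ~0x53ad
Checksum = 0xac52


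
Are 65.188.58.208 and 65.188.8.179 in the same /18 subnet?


Mask: 255.255.192.0
65.188.58.208 AND mask = 65.188.0.0
65.188.8.179 AND mask = 65.188.0.0
Yes, same subnet (65.188.0.0)


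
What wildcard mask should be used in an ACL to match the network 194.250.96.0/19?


Subnet mask: 255.255.224.0
Wildcard = 255.255.255.255 - subnet mask
255 - 255 = 0
255 - 255 = 0
255 - 224 = 31
255 - 0 = 255
Wildcard: 0.0.31.255


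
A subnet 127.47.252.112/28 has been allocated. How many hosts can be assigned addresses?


Host bits = 32 - 28 = 4
Total addresses = 2^4 = 16
Usable = total - 2 (network and broadcast)
Usable hosts: 14


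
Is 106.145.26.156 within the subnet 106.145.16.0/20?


Subnet network: 106.145.16.0
Test IP AND mask: 106.145.16.0
Yes, 106.145.26.156 is in 106.145.16.0/20


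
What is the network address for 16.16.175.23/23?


IP:   00010000.00010000.10101111.00010111
Mask: 11111111.11111111.11111110.00000000
AND operation:
Net:  00010000.00010000.10101110.00000000
Network: 16.16.174.0/23


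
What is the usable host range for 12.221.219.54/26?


Network: 12.221.219.0
Broadcast: 12.221.219.63
First usable = network + 1
Last usable = broadcast - 1
Range: 12.221.219.1 to 12.221.219.62


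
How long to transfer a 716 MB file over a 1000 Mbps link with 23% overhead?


Effective throughput = 1000 * (1 - 23/100) = 770 Mbps
File size in Mb = 716 * 8 = 5728 Mb
Time = 5728 / 770
Time = 7.439 seconds


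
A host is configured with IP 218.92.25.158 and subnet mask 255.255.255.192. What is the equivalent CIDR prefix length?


Binary: 11111111.11111111.11111111.11000000
Count leading 1s
Prefix: /26


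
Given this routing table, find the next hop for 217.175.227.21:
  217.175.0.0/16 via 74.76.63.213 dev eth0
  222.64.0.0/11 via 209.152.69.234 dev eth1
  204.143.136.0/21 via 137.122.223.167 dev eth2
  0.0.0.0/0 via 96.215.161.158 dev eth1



Longest prefix match for 217.175.227.21:
  /16 217.175.0.0: MATCH
  /11 222.64.0.0: no
  /21 204.143.136.0: no
  /0 0.0.0.0: MATCH
Selected: next-hop 74.76.63.213 via eth0 (matched /16)


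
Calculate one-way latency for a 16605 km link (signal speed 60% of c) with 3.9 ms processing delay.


Speed = 0.6 * 3e5 km/s = 180000 km/s
Propagation delay = 16605 / 180000 = 0.0922 s = 92.25 ms
Processing delay = 3.9 ms
Total one-way latency = 96.15 ms


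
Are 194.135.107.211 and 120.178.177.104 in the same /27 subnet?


Mask: 255.255.255.224
194.135.107.211 AND mask = 194.135.107.192
120.178.177.104 AND mask = 120.178.177.96
No, different subnets (194.135.107.192 vs 120.178.177.96)


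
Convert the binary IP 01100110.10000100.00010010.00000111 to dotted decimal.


01100110 = 102
10000100 = 132
00010010 = 18
00000111 = 7
IP: 102.132.18.7


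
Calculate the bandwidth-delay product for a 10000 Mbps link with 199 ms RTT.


BDP = bandwidth * RTT
= 10000 Mbps * 199 ms
= 10000 * 1e6 * 199 / 1000 bits
= 1990000000 bits
= 248750000 bytes
= 242919.9219 KB
BDP = 1990000000 bits (248750000 bytes)


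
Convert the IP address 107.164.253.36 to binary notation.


107 = 01101011
164 = 10100100
253 = 11111101
36 = 00100100
Binary: 01101011.10100100.11111101.00100100


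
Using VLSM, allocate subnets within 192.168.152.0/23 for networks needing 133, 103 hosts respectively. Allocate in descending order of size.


133 hosts -> /24 (254 usable): 192.168.152.0/24
103 hosts -> /25 (126 usable): 192.168.153.0/25
Allocation: 192.168.152.0/24 (133 hosts, 254 usable); 192.168.153.0/25 (103 hosts, 126 usable)


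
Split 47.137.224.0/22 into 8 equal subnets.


New prefix = 22 + 3 = 25
Each subnet has 128 addresses
  47.137.224.0/25
  47.137.224.128/25
  47.137.225.0/25
  47.137.225.128/25
  47.137.226.0/25
  47.137.226.128/25
  47.137.227.0/25
  47.137.227.128/25
Subnets: 47.137.224.0/25, 47.137.224.128/25, 47.137.225.0/25, 47.137.225.128/25, 47.137.226.0/25, 47.137.226.128/25, 47.137.227.0/25, 47.137.227.128/25


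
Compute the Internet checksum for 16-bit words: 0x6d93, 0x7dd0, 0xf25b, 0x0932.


Sum all words (with carry folding):
+ 0x6d93 = 0x6d93
+ 0x7dd0 = 0xeb63
+ 0xf25b = 0xddbf
+ 0x0932 = 0xe6f1
One's complement: ~0xe6f1
Checksum = 0x190e


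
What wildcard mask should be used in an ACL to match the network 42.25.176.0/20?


Subnet mask: 255.255.240.0
Wildcard = 255.255.255.255 - subnet mask
255 - 255 = 0
255 - 255 = 0
255 - 240 = 15
255 - 0 = 255
Wildcard: 0.0.15.255


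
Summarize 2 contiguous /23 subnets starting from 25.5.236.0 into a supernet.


Original prefix: /23
Number of subnets: 2 = 2^1
New prefix = 23 - 1 = 22
Supernet: 25.5.236.0/22


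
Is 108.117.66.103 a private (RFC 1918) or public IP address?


RFC 1918 private ranges:
  10.0.0.0/8 (10.0.0.0 - 10.255.255.255)
  172.16.0.0/12 (172.16.0.0 - 172.31.255.255)
  192.168.0.0/16 (192.168.0.0 - 192.168.255.255)
Public (not in any RFC 1918 range)


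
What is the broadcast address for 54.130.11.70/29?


Network: 54.130.11.64/29
Host bits = 3
Set all host bits to 1:
Broadcast: 54.130.11.71


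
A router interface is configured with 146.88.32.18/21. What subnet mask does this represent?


/21 means 21 network bits, 11 host bits
Binary: 11111111111111111111100000000000
Mask: 255.255.248.0


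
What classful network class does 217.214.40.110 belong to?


First octet: 217
Binary: 11011001
110xxxxx -> Class C (192-223)
Class C, default mask 255.255.255.0 (/24)


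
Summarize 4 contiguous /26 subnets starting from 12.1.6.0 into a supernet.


Original prefix: /26
Number of subnets: 4 = 2^2
New prefix = 26 - 2 = 24
Supernet: 12.1.6.0/24


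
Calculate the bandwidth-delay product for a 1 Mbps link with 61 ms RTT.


BDP = bandwidth * RTT
= 1 Mbps * 61 ms
= 1 * 1e6 * 61 / 1000 bits
= 61000 bits
= 7625 bytes
= 7.4463 KB
BDP = 61000 bits (7625 bytes)


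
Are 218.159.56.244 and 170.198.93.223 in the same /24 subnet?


Mask: 255.255.255.0
218.159.56.244 AND mask = 218.159.56.0
170.198.93.223 AND mask = 170.198.93.0
No, different subnets (218.159.56.0 vs 170.198.93.0)


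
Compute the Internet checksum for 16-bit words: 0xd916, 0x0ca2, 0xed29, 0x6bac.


Sum all words (with carry folding):
+ 0xd916 = 0xd916
+ 0x0ca2 = 0xe5b8
+ 0xed29 = 0xd2e2
+ 0x6bac = 0x3e8f
One's complement: ~0x3e8f
Checksum = 0xc170


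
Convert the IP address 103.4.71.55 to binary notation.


103 = 01100111
4 = 00000100
71 = 01000111
55 = 00110111
Binary: 01100111.00000100.01000111.00110111


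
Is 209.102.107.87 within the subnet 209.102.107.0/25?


Subnet network: 209.102.107.0
Test IP AND mask: 209.102.107.0
Yes, 209.102.107.87 is in 209.102.107.0/25


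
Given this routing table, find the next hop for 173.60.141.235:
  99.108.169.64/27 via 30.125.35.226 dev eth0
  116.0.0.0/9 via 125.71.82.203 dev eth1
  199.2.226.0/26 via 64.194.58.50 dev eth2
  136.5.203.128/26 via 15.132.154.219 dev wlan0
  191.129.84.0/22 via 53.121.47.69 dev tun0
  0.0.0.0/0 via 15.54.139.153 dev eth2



Longest prefix match for 173.60.141.235:
  /27 99.108.169.64: no
  /9 116.0.0.0: no
  /26 199.2.226.0: no
  /26 136.5.203.128: no
  /22 191.129.84.0: no
  /0 0.0.0.0: MATCH
Selected: next-hop 15.54.139.153 via eth2 (matched /0)


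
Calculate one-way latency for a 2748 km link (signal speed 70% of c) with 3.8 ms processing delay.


Speed = 0.7 * 3e5 km/s = 210000 km/s
Propagation delay = 2748 / 210000 = 0.0131 s = 13.0857 ms
Processing delay = 3.8 ms
Total one-way latency = 16.8857 ms


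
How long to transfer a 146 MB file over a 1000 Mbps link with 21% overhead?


Effective throughput = 1000 * (1 - 21/100) = 790 Mbps
File size in Mb = 146 * 8 = 1168 Mb
Time = 1168 / 790
Time = 1.4785 seconds


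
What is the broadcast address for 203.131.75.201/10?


Network: 203.128.0.0/10
Host bits = 22
Set all host bits to 1:
Broadcast: 203.191.255.255


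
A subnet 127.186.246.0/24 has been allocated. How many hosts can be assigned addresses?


Host bits = 32 - 24 = 8
Total addresses = 2^8 = 256
Usable = total - 2 (network and broadcast)
Usable hosts: 254


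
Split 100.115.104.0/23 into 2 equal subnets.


New prefix = 23 + 1 = 24
Each subnet has 256 addresses
  100.115.104.0/24
  100.115.105.0/24
Subnets: 100.115.104.0/24, 100.115.105.0/24


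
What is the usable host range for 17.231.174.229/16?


Network: 17.231.0.0
Broadcast: 17.231.255.255
First usable = network + 1
Last usable = broadcast - 1
Range: 17.231.0.1 to 17.231.255.254


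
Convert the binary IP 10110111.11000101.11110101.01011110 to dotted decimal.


10110111 = 183
11000101 = 197
11110101 = 245
01011110 = 94
IP: 183.197.245.94


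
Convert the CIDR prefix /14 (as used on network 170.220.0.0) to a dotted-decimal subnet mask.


/14 means 14 network bits, 18 host bits
Binary: 11111111111111000000000000000000
Mask: 255.252.0.0


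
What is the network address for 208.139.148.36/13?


IP:   11010000.10001011.10010100.00100100
Mask: 11111111.11111000.00000000.00000000
AND operation:
Net:  11010000.10001000.00000000.00000000
Network: 208.136.0.0/13


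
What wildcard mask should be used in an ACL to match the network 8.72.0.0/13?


Subnet mask: 255.248.0.0
Wildcard = 255.255.255.255 - subnet mask
255 - 255 = 0
255 - 248 = 7
255 - 0 = 255
255 - 0 = 255
Wildcard: 0.7.255.255


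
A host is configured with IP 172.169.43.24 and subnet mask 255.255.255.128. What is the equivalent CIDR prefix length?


Binary: 11111111.11111111.11111111.10000000
Count leading 1s
Prefix: /25


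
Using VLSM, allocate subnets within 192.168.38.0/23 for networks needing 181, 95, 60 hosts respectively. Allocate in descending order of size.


181 hosts -> /24 (254 usable): 192.168.38.0/24
95 hosts -> /25 (126 usable): 192.168.39.0/25
60 hosts -> /26 (62 usable): 192.168.39.128/26
Allocation: 192.168.38.0/24 (181 hosts, 254 usable); 192.168.39.0/25 (95 hosts, 126 usable); 192.168.39.128/26 (60 hosts, 62 usable)


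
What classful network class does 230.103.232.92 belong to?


First octet: 230
Binary: 11100110
1110xxxx -> Class D (224-239)
Class D (multicast), default mask N/A


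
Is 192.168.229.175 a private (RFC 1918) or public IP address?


RFC 1918 private ranges:
  10.0.0.0/8 (10.0.0.0 - 10.255.255.255)
  172.16.0.0/12 (172.16.0.0 - 172.31.255.255)
  192.168.0.0/16 (192.168.0.0 - 192.168.255.255)
Private (in 192.168.0.0/16)


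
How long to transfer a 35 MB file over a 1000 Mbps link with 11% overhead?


Effective throughput = 1000 * (1 - 11/100) = 890 Mbps
File size in Mb = 35 * 8 = 280 Mb
Time = 280 / 890
Time = 0.3146 seconds


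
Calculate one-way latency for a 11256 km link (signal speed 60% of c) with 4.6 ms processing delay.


Speed = 0.6 * 3e5 km/s = 180000 km/s
Propagation delay = 11256 / 180000 = 0.0625 s = 62.5333 ms
Processing delay = 4.6 ms
Total one-way latency = 67.1333 ms


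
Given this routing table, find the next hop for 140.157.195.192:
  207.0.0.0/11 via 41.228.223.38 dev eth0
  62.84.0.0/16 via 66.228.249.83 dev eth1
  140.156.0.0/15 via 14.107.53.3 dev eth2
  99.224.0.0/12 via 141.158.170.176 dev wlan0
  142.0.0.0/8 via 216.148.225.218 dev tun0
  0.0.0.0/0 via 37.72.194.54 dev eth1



Longest prefix match for 140.157.195.192:
  /11 207.0.0.0: no
  /16 62.84.0.0: no
  /15 140.156.0.0: MATCH
  /12 99.224.0.0: no
  /8 142.0.0.0: no
  /0 0.0.0.0: MATCH
Selected: next-hop 14.107.53.3 via eth2 (matched /15)
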